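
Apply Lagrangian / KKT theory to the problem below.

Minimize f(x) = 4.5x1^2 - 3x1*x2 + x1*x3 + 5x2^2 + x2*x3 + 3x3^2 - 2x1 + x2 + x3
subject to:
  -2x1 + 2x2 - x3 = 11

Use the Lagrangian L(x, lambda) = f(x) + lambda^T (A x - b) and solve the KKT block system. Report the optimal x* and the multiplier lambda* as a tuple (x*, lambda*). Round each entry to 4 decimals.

Form the Lagrangian:
  L(x, lambda) = (1/2) x^T Q x + c^T x + lambda^T (A x - b)
Stationarity (grad_x L = 0): Q x + c + A^T lambda = 0.
Primal feasibility: A x = b.

This gives the KKT block system:
  [ Q   A^T ] [ x     ]   [-c ]
  [ A    0  ] [ lambda ] = [ b ]

Solving the linear system:
  x*      = (-1.7855, 2.4155, -2.5979)
  lambda* = (-13.9571)
  f(x*)   = 78.4584

x* = (-1.7855, 2.4155, -2.5979), lambda* = (-13.9571)


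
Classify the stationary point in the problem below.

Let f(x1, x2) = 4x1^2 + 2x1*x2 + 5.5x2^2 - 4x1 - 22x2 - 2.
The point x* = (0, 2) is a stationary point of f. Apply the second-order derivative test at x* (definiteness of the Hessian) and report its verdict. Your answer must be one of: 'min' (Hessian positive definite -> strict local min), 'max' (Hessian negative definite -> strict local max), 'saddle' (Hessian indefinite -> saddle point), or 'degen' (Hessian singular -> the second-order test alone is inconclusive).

Compute the Hessian H = grad^2 f:
  H = [[8, 2], [2, 11]]
Verify stationarity: grad f(x*) = H x* + g = (0, 0).
Eigenvalues of H: 7, 12.
Both eigenvalues > 0, so H is positive definite -> x* is a strict local min.

min


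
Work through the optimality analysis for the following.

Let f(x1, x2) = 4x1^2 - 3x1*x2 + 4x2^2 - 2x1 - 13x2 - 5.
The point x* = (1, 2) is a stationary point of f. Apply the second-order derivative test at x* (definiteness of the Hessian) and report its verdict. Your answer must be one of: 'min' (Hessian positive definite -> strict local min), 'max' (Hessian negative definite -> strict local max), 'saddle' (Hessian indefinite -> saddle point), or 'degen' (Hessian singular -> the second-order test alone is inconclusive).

Compute the Hessian H = grad^2 f:
  H = [[8, -3], [-3, 8]]
Verify stationarity: grad f(x*) = H x* + g = (0, 0).
Eigenvalues of H: 5, 11.
Both eigenvalues > 0, so H is positive definite -> x* is a strict local min.

min


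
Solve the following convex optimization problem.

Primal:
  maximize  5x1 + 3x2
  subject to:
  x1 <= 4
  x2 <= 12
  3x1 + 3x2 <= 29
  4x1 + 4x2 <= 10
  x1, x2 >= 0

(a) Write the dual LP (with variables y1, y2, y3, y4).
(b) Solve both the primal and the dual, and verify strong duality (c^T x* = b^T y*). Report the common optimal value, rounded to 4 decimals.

The standard primal-dual pair for 'max c^T x s.t. A x <= b, x >= 0' is:
  Dual:  min b^T y  s.t.  A^T y >= c,  y >= 0.

So the dual LP is:
  minimize  4y1 + 12y2 + 29y3 + 10y4
  subject to:
    y1 + 3y3 + 4y4 >= 5
    y2 + 3y3 + 4y4 >= 3
    y1, y2, y3, y4 >= 0

Solving the primal: x* = (2.5, 0).
  primal value c^T x* = 12.5.
Solving the dual: y* = (0, 0, 0, 1.25).
  dual value b^T y* = 12.5.
Strong duality: c^T x* = b^T y*. Confirmed.

12.5


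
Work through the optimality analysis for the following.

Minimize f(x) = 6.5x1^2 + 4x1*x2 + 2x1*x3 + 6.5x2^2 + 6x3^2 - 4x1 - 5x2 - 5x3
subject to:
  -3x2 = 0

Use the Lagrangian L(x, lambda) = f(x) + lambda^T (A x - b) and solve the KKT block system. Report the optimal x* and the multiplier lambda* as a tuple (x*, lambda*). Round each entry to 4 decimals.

Form the Lagrangian:
  L(x, lambda) = (1/2) x^T Q x + c^T x + lambda^T (A x - b)
Stationarity (grad_x L = 0): Q x + c + A^T lambda = 0.
Primal feasibility: A x = b.

This gives the KKT block system:
  [ Q   A^T ] [ x     ]   [-c ]
  [ A    0  ] [ lambda ] = [ b ]

Solving the linear system:
  x*      = (0.25, 0, 0.375)
  lambda* = (-1.3333)
  f(x*)   = -1.4375

x* = (0.25, 0, 0.375), lambda* = (-1.3333)


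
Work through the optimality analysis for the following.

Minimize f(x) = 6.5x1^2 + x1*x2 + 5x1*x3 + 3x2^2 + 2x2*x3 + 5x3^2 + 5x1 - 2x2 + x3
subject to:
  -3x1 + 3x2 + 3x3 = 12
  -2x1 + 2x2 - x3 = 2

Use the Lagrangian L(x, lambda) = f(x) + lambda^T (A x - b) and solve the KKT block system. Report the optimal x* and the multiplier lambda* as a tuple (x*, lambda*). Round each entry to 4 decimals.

Form the Lagrangian:
  L(x, lambda) = (1/2) x^T Q x + c^T x + lambda^T (A x - b)
Stationarity (grad_x L = 0): Q x + c + A^T lambda = 0.
Primal feasibility: A x = b.

This gives the KKT block system:
  [ Q   A^T ] [ x     ]   [-c ]
  [ A    0  ] [ lambda ] = [ b ]

Solving the linear system:
  x*      = (-1.4762, 0.5238, 2)
  lambda* = (-3.6667, 3.6667)
  f(x*)   = 15.119

x* = (-1.4762, 0.5238, 2), lambda* = (-3.6667, 3.6667)


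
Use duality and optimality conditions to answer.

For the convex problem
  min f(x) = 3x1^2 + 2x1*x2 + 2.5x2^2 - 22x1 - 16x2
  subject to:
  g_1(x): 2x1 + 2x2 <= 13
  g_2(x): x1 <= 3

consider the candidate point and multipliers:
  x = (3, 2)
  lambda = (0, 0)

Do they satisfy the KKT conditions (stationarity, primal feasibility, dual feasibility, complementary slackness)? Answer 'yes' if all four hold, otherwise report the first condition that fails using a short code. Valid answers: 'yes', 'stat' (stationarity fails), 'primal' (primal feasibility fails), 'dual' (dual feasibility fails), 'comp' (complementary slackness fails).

Gradient of f: grad f(x) = Q x + c = (0, 0)
Constraint values g_i(x) = a_i^T x - b_i:
  g_1((3, 2)) = -3
  g_2((3, 2)) = 0
Stationarity residual: grad f(x) + sum_i lambda_i a_i = (0, 0)
  -> stationarity OK
Primal feasibility (all g_i <= 0): OK
Dual feasibility (all lambda_i >= 0): OK
Complementary slackness (lambda_i * g_i(x) = 0 for all i): OK

Verdict: yes, KKT holds.

yes


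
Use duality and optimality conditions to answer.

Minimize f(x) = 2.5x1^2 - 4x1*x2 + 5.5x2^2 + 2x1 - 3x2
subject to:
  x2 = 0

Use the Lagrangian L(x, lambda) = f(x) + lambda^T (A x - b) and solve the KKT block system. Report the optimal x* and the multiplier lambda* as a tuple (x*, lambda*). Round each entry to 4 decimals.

Form the Lagrangian:
  L(x, lambda) = (1/2) x^T Q x + c^T x + lambda^T (A x - b)
Stationarity (grad_x L = 0): Q x + c + A^T lambda = 0.
Primal feasibility: A x = b.

This gives the KKT block system:
  [ Q   A^T ] [ x     ]   [-c ]
  [ A    0  ] [ lambda ] = [ b ]

Solving the linear system:
  x*      = (-0.4, 0)
  lambda* = (1.4)
  f(x*)   = -0.4

x* = (-0.4, 0), lambda* = (1.4)


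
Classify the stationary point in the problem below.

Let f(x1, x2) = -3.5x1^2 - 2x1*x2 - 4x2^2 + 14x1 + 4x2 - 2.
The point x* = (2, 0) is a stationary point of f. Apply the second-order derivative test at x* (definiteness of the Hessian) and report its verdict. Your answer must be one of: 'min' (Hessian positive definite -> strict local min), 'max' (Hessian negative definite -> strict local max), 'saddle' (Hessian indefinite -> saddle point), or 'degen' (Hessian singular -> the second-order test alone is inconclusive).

Compute the Hessian H = grad^2 f:
  H = [[-7, -2], [-2, -8]]
Verify stationarity: grad f(x*) = H x* + g = (0, 0).
Eigenvalues of H: -9.5616, -5.4384.
Both eigenvalues < 0, so H is negative definite -> x* is a strict local max.

max


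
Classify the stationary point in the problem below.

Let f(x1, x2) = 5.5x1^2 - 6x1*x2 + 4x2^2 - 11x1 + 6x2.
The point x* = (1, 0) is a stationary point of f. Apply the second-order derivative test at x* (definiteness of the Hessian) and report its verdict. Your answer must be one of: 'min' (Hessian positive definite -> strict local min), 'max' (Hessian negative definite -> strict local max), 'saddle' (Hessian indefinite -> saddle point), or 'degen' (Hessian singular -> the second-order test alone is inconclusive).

Compute the Hessian H = grad^2 f:
  H = [[11, -6], [-6, 8]]
Verify stationarity: grad f(x*) = H x* + g = (0, 0).
Eigenvalues of H: 3.3153, 15.6847.
Both eigenvalues > 0, so H is positive definite -> x* is a strict local min.

min


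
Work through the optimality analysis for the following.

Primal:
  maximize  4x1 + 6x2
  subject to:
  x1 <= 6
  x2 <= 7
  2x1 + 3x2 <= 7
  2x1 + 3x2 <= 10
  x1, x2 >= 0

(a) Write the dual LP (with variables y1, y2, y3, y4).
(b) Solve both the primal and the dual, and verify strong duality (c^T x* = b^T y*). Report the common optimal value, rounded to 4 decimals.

The standard primal-dual pair for 'max c^T x s.t. A x <= b, x >= 0' is:
  Dual:  min b^T y  s.t.  A^T y >= c,  y >= 0.

So the dual LP is:
  minimize  6y1 + 7y2 + 7y3 + 10y4
  subject to:
    y1 + 2y3 + 2y4 >= 4
    y2 + 3y3 + 3y4 >= 6
    y1, y2, y3, y4 >= 0

Solving the primal: x* = (3.5, 0).
  primal value c^T x* = 14.
Solving the dual: y* = (0, 0, 2, 0).
  dual value b^T y* = 14.
Strong duality: c^T x* = b^T y*. Confirmed.

14


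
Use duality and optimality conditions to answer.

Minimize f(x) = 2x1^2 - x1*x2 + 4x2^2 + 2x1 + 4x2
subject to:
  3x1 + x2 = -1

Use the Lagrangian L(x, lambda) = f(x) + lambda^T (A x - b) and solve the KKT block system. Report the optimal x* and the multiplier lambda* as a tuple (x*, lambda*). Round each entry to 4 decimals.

Form the Lagrangian:
  L(x, lambda) = (1/2) x^T Q x + c^T x + lambda^T (A x - b)
Stationarity (grad_x L = 0): Q x + c + A^T lambda = 0.
Primal feasibility: A x = b.

This gives the KKT block system:
  [ Q   A^T ] [ x     ]   [-c ]
  [ A    0  ] [ lambda ] = [ b ]

Solving the linear system:
  x*      = (-0.1829, -0.4512)
  lambda* = (-0.5732)
  f(x*)   = -1.372

x* = (-0.1829, -0.4512), lambda* = (-0.5732)


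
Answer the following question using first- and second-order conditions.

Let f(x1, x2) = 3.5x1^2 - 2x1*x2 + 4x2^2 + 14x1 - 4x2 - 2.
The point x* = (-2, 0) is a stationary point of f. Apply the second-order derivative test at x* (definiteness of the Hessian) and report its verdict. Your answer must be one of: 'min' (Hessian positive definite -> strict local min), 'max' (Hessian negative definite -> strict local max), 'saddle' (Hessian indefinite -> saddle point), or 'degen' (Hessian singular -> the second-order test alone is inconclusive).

Compute the Hessian H = grad^2 f:
  H = [[7, -2], [-2, 8]]
Verify stationarity: grad f(x*) = H x* + g = (0, 0).
Eigenvalues of H: 5.4384, 9.5616.
Both eigenvalues > 0, so H is positive definite -> x* is a strict local min.

min


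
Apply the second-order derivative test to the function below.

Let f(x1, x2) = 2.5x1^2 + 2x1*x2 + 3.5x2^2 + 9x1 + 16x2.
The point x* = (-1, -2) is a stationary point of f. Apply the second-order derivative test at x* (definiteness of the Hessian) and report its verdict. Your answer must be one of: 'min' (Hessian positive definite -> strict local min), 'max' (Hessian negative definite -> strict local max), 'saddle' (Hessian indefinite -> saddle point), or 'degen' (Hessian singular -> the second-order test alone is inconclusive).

Compute the Hessian H = grad^2 f:
  H = [[5, 2], [2, 7]]
Verify stationarity: grad f(x*) = H x* + g = (0, 0).
Eigenvalues of H: 3.7639, 8.2361.
Both eigenvalues > 0, so H is positive definite -> x* is a strict local min.

min


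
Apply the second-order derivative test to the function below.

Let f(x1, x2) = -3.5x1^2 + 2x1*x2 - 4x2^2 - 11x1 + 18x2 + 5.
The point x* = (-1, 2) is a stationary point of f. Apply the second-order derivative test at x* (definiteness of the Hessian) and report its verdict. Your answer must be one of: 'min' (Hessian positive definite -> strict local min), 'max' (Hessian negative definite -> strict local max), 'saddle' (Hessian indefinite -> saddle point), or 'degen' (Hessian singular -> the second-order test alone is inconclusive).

Compute the Hessian H = grad^2 f:
  H = [[-7, 2], [2, -8]]
Verify stationarity: grad f(x*) = H x* + g = (0, 0).
Eigenvalues of H: -9.5616, -5.4384.
Both eigenvalues < 0, so H is negative definite -> x* is a strict local max.

max


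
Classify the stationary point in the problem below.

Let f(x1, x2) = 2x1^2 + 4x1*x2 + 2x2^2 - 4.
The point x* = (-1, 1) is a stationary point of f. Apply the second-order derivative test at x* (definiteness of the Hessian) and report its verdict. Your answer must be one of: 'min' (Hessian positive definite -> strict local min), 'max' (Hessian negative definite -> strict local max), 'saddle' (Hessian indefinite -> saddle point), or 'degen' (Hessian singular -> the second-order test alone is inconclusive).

Compute the Hessian H = grad^2 f:
  H = [[4, 4], [4, 4]]
Verify stationarity: grad f(x*) = H x* + g = (0, 0).
Eigenvalues of H: 0, 8.
H has a zero eigenvalue (singular; positive semidefinite but not definite), so H is neither positive definite, negative definite, nor indefinite. The second-order test alone is inconclusive -> degen.
(Indeed, f is constant along the null direction of H through x*, so x* is not a strict local extremum.)

degen


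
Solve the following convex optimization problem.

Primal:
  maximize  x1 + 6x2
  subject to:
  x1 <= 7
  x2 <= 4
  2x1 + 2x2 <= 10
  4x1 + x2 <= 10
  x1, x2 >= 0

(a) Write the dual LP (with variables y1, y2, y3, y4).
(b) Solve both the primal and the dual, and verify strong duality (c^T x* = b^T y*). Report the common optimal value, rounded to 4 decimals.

The standard primal-dual pair for 'max c^T x s.t. A x <= b, x >= 0' is:
  Dual:  min b^T y  s.t.  A^T y >= c,  y >= 0.

So the dual LP is:
  minimize  7y1 + 4y2 + 10y3 + 10y4
  subject to:
    y1 + 2y3 + 4y4 >= 1
    y2 + 2y3 + y4 >= 6
    y1, y2, y3, y4 >= 0

Solving the primal: x* = (1, 4).
  primal value c^T x* = 25.
Solving the dual: y* = (0, 5, 0.5, 0).
  dual value b^T y* = 25.
Strong duality: c^T x* = b^T y*. Confirmed.

25


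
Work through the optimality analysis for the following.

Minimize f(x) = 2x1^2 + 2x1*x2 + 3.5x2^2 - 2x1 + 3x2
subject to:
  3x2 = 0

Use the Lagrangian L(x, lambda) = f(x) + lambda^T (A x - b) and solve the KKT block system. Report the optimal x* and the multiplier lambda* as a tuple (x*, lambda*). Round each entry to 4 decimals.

Form the Lagrangian:
  L(x, lambda) = (1/2) x^T Q x + c^T x + lambda^T (A x - b)
Stationarity (grad_x L = 0): Q x + c + A^T lambda = 0.
Primal feasibility: A x = b.

This gives the KKT block system:
  [ Q   A^T ] [ x     ]   [-c ]
  [ A    0  ] [ lambda ] = [ b ]

Solving the linear system:
  x*      = (0.5, 0)
  lambda* = (-1.3333)
  f(x*)   = -0.5

x* = (0.5, 0), lambda* = (-1.3333)


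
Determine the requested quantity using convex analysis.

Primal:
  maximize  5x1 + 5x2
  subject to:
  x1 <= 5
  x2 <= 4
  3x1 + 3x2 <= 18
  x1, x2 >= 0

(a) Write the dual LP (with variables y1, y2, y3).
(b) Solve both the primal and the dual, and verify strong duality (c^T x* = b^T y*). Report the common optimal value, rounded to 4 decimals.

The standard primal-dual pair for 'max c^T x s.t. A x <= b, x >= 0' is:
  Dual:  min b^T y  s.t.  A^T y >= c,  y >= 0.

So the dual LP is:
  minimize  5y1 + 4y2 + 18y3
  subject to:
    y1 + 3y3 >= 5
    y2 + 3y3 >= 5
    y1, y2, y3 >= 0

Solving the primal: x* = (2, 4).
  primal value c^T x* = 30.
Solving the dual: y* = (0, 0, 1.6667).
  dual value b^T y* = 30.
Strong duality: c^T x* = b^T y*. Confirmed.

30


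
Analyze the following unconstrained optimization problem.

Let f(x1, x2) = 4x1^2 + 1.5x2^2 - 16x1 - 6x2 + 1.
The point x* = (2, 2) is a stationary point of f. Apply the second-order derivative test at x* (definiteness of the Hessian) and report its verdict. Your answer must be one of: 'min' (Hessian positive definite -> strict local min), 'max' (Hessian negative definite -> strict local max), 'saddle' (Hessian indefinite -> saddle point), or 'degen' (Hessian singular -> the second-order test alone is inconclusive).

Compute the Hessian H = grad^2 f:
  H = [[8, 0], [0, 3]]
Verify stationarity: grad f(x*) = H x* + g = (0, 0).
Eigenvalues of H: 3, 8.
Both eigenvalues > 0, so H is positive definite -> x* is a strict local min.

min


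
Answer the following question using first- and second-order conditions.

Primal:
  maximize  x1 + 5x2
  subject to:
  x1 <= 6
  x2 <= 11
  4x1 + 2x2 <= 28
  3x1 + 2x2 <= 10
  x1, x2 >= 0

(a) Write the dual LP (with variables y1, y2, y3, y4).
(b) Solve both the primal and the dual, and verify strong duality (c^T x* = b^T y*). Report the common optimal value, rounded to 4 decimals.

The standard primal-dual pair for 'max c^T x s.t. A x <= b, x >= 0' is:
  Dual:  min b^T y  s.t.  A^T y >= c,  y >= 0.

So the dual LP is:
  minimize  6y1 + 11y2 + 28y3 + 10y4
  subject to:
    y1 + 4y3 + 3y4 >= 1
    y2 + 2y3 + 2y4 >= 5
    y1, y2, y3, y4 >= 0

Solving the primal: x* = (0, 5).
  primal value c^T x* = 25.
Solving the dual: y* = (0, 0, 0, 2.5).
  dual value b^T y* = 25.
Strong duality: c^T x* = b^T y*. Confirmed.

25


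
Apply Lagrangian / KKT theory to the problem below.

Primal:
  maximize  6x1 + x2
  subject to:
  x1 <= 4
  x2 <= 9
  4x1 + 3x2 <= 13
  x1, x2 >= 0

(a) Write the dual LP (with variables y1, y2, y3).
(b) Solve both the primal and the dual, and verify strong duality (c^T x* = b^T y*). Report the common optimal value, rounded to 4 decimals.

The standard primal-dual pair for 'max c^T x s.t. A x <= b, x >= 0' is:
  Dual:  min b^T y  s.t.  A^T y >= c,  y >= 0.

So the dual LP is:
  minimize  4y1 + 9y2 + 13y3
  subject to:
    y1 + 4y3 >= 6
    y2 + 3y3 >= 1
    y1, y2, y3 >= 0

Solving the primal: x* = (3.25, 0).
  primal value c^T x* = 19.5.
Solving the dual: y* = (0, 0, 1.5).
  dual value b^T y* = 19.5.
Strong duality: c^T x* = b^T y*. Confirmed.

19.5


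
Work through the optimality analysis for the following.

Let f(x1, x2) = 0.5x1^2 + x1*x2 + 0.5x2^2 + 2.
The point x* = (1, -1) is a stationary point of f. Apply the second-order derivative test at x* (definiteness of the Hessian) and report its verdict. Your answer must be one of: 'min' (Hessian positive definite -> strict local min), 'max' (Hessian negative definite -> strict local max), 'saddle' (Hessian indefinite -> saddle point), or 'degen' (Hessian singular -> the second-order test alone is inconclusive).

Compute the Hessian H = grad^2 f:
  H = [[1, 1], [1, 1]]
Verify stationarity: grad f(x*) = H x* + g = (0, 0).
Eigenvalues of H: 0, 2.
H has a zero eigenvalue (singular; positive semidefinite but not definite), so H is neither positive definite, negative definite, nor indefinite. The second-order test alone is inconclusive -> degen.
(Indeed, f is constant along the null direction of H through x*, so x* is not a strict local extremum.)

degen


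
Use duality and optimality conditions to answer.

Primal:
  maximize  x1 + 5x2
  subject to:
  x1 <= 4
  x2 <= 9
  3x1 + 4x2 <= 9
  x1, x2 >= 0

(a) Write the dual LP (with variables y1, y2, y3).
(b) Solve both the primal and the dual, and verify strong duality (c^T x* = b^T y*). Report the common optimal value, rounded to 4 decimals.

The standard primal-dual pair for 'max c^T x s.t. A x <= b, x >= 0' is:
  Dual:  min b^T y  s.t.  A^T y >= c,  y >= 0.

So the dual LP is:
  minimize  4y1 + 9y2 + 9y3
  subject to:
    y1 + 3y3 >= 1
    y2 + 4y3 >= 5
    y1, y2, y3 >= 0

Solving the primal: x* = (0, 2.25).
  primal value c^T x* = 11.25.
Solving the dual: y* = (0, 0, 1.25).
  dual value b^T y* = 11.25.
Strong duality: c^T x* = b^T y*. Confirmed.

11.25


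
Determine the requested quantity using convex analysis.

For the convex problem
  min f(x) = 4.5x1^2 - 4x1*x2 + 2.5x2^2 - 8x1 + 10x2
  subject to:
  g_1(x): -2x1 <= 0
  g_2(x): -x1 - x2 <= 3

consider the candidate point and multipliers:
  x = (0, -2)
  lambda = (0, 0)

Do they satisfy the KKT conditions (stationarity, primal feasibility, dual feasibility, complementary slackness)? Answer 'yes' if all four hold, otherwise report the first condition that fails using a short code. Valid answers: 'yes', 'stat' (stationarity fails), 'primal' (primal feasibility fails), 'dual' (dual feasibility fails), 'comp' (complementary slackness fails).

Gradient of f: grad f(x) = Q x + c = (0, 0)
Constraint values g_i(x) = a_i^T x - b_i:
  g_1((0, -2)) = 0
  g_2((0, -2)) = -1
Stationarity residual: grad f(x) + sum_i lambda_i a_i = (0, 0)
  -> stationarity OK
Primal feasibility (all g_i <= 0): OK
Dual feasibility (all lambda_i >= 0): OK
Complementary slackness (lambda_i * g_i(x) = 0 for all i): OK

Verdict: yes, KKT holds.

yes


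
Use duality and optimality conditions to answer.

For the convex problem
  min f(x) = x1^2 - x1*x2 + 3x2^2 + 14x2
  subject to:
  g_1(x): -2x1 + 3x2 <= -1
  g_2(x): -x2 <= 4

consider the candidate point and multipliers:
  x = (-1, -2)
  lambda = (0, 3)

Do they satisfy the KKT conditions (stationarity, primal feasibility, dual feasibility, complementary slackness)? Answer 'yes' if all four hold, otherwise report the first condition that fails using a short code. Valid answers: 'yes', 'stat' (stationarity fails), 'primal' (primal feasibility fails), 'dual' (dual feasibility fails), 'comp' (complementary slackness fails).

Gradient of f: grad f(x) = Q x + c = (0, 3)
Constraint values g_i(x) = a_i^T x - b_i:
  g_1((-1, -2)) = -3
  g_2((-1, -2)) = -2
Stationarity residual: grad f(x) + sum_i lambda_i a_i = (0, 0)
  -> stationarity OK
Primal feasibility (all g_i <= 0): OK
Dual feasibility (all lambda_i >= 0): OK
Complementary slackness (lambda_i * g_i(x) = 0 for all i): FAILS

Verdict: the first failing condition is complementary_slackness -> comp.

comp


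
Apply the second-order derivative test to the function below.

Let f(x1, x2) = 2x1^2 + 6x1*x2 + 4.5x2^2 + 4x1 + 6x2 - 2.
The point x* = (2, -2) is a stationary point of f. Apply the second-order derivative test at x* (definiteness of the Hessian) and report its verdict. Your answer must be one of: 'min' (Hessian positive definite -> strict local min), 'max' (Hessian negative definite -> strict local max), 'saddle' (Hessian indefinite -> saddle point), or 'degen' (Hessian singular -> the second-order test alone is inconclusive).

Compute the Hessian H = grad^2 f:
  H = [[4, 6], [6, 9]]
Verify stationarity: grad f(x*) = H x* + g = (0, 0).
Eigenvalues of H: 0, 13.
H has a zero eigenvalue (singular; positive semidefinite but not definite), so H is neither positive definite, negative definite, nor indefinite. The second-order test alone is inconclusive -> degen.
(Indeed, f is constant along the null direction of H through x*, so x* is not a strict local extremum.)

degen


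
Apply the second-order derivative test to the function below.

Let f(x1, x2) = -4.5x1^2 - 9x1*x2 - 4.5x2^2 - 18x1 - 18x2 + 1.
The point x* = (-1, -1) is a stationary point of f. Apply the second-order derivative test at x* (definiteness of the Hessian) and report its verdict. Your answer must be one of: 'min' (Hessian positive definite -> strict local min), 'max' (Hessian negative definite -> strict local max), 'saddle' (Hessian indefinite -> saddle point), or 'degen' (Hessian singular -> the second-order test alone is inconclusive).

Compute the Hessian H = grad^2 f:
  H = [[-9, -9], [-9, -9]]
Verify stationarity: grad f(x*) = H x* + g = (0, 0).
Eigenvalues of H: -18, 0.
H has a zero eigenvalue (singular; negative semidefinite but not definite), so H is neither positive definite, negative definite, nor indefinite. The second-order test alone is inconclusive -> degen.
(Indeed, f is constant along the null direction of H through x*, so x* is not a strict local extremum.)

degen


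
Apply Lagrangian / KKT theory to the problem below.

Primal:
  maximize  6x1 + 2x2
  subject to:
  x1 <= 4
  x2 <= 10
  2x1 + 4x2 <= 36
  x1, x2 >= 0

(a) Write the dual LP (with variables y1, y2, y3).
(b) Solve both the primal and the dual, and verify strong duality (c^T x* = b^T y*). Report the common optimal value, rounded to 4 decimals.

The standard primal-dual pair for 'max c^T x s.t. A x <= b, x >= 0' is:
  Dual:  min b^T y  s.t.  A^T y >= c,  y >= 0.

So the dual LP is:
  minimize  4y1 + 10y2 + 36y3
  subject to:
    y1 + 2y3 >= 6
    y2 + 4y3 >= 2
    y1, y2, y3 >= 0

Solving the primal: x* = (4, 7).
  primal value c^T x* = 38.
Solving the dual: y* = (5, 0, 0.5).
  dual value b^T y* = 38.
Strong duality: c^T x* = b^T y*. Confirmed.

38


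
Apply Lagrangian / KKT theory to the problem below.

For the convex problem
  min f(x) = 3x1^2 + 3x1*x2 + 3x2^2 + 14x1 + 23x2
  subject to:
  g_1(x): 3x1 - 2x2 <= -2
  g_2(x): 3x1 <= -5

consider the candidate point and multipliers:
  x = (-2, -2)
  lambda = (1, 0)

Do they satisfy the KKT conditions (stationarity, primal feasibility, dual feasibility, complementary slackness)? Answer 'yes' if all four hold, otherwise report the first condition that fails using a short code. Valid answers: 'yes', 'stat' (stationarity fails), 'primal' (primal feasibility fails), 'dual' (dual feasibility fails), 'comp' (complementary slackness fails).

Gradient of f: grad f(x) = Q x + c = (-4, 5)
Constraint values g_i(x) = a_i^T x - b_i:
  g_1((-2, -2)) = 0
  g_2((-2, -2)) = -1
Stationarity residual: grad f(x) + sum_i lambda_i a_i = (-1, 3)
  -> stationarity FAILS
Primal feasibility (all g_i <= 0): OK
Dual feasibility (all lambda_i >= 0): OK
Complementary slackness (lambda_i * g_i(x) = 0 for all i): OK

Verdict: the first failing condition is stationarity -> stat.

stat


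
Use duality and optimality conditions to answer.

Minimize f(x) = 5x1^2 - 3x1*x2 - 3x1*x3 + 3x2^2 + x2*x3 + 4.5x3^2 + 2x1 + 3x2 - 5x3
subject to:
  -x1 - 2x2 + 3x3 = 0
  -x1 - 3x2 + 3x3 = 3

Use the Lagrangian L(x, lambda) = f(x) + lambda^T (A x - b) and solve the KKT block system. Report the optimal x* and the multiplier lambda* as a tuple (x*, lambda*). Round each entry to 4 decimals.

Form the Lagrangian:
  L(x, lambda) = (1/2) x^T Q x + c^T x + lambda^T (A x - b)
Stationarity (grad_x L = 0): Q x + c + A^T lambda = 0.
Primal feasibility: A x = b.

This gives the KKT block system:
  [ Q   A^T ] [ x     ]   [-c ]
  [ A    0  ] [ lambda ] = [ b ]

Solving the linear system:
  x*      = (-0.9259, -3, -2.3086)
  lambda* = (40.5309, -31.8642)
  f(x*)   = 48.142

x* = (-0.9259, -3, -2.3086), lambda* = (40.5309, -31.8642)


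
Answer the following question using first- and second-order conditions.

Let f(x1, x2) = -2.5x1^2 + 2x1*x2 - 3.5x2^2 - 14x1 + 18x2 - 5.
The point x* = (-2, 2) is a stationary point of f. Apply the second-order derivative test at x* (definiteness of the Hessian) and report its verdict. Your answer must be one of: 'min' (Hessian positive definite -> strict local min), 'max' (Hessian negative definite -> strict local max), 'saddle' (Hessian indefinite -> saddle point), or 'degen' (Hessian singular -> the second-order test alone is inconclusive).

Compute the Hessian H = grad^2 f:
  H = [[-5, 2], [2, -7]]
Verify stationarity: grad f(x*) = H x* + g = (0, 0).
Eigenvalues of H: -8.2361, -3.7639.
Both eigenvalues < 0, so H is negative definite -> x* is a strict local max.

max


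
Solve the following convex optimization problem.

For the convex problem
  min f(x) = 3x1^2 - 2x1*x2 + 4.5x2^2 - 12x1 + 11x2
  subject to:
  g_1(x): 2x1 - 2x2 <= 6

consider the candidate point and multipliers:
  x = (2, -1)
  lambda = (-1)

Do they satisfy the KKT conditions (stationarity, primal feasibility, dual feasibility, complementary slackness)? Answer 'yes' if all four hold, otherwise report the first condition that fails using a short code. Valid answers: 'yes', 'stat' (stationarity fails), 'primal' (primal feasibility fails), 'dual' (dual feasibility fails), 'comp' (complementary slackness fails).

Gradient of f: grad f(x) = Q x + c = (2, -2)
Constraint values g_i(x) = a_i^T x - b_i:
  g_1((2, -1)) = 0
Stationarity residual: grad f(x) + sum_i lambda_i a_i = (0, 0)
  -> stationarity OK
Primal feasibility (all g_i <= 0): OK
Dual feasibility (all lambda_i >= 0): FAILS
Complementary slackness (lambda_i * g_i(x) = 0 for all i): OK

Verdict: the first failing condition is dual_feasibility -> dual.

dual


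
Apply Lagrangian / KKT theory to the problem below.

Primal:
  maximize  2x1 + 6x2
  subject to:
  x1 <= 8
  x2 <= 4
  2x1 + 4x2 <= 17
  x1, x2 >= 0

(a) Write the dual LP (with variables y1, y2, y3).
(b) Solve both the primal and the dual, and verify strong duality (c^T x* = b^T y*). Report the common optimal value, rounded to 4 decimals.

The standard primal-dual pair for 'max c^T x s.t. A x <= b, x >= 0' is:
  Dual:  min b^T y  s.t.  A^T y >= c,  y >= 0.

So the dual LP is:
  minimize  8y1 + 4y2 + 17y3
  subject to:
    y1 + 2y3 >= 2
    y2 + 4y3 >= 6
    y1, y2, y3 >= 0

Solving the primal: x* = (0.5, 4).
  primal value c^T x* = 25.
Solving the dual: y* = (0, 2, 1).
  dual value b^T y* = 25.
Strong duality: c^T x* = b^T y*. Confirmed.

25


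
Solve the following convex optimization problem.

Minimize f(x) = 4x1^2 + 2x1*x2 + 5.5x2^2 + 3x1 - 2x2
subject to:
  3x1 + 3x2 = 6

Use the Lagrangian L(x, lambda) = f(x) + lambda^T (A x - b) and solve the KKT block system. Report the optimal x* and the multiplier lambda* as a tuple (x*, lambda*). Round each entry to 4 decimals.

Form the Lagrangian:
  L(x, lambda) = (1/2) x^T Q x + c^T x + lambda^T (A x - b)
Stationarity (grad_x L = 0): Q x + c + A^T lambda = 0.
Primal feasibility: A x = b.

This gives the KKT block system:
  [ Q   A^T ] [ x     ]   [-c ]
  [ A    0  ] [ lambda ] = [ b ]

Solving the linear system:
  x*      = (0.8667, 1.1333)
  lambda* = (-4.0667)
  f(x*)   = 12.3667

x* = (0.8667, 1.1333), lambda* = (-4.0667)


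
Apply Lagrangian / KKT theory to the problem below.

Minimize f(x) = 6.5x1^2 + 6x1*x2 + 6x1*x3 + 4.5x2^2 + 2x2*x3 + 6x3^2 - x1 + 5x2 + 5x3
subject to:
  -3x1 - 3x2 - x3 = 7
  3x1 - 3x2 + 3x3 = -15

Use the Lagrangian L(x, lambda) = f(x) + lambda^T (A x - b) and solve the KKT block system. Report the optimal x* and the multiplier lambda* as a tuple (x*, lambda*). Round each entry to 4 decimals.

Form the Lagrangian:
  L(x, lambda) = (1/2) x^T Q x + c^T x + lambda^T (A x - b)
Stationarity (grad_x L = 0): Q x + c + A^T lambda = 0.
Primal feasibility: A x = b.

This gives the KKT block system:
  [ Q   A^T ] [ x     ]   [-c ]
  [ A    0  ] [ lambda ] = [ b ]

Solving the linear system:
  x*      = (-2.8824, 0.9412, -1.1765)
  lambda* = (-7.6765, 5.6176)
  f(x*)   = 69.8529

x* = (-2.8824, 0.9412, -1.1765), lambda* = (-7.6765, 5.6176)


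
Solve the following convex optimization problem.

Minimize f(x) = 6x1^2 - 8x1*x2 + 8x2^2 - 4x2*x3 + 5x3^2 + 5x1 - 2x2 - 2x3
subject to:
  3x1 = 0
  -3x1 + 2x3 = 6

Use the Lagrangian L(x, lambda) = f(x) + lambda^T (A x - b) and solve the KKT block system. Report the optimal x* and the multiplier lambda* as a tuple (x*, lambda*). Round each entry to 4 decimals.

Form the Lagrangian:
  L(x, lambda) = (1/2) x^T Q x + c^T x + lambda^T (A x - b)
Stationarity (grad_x L = 0): Q x + c + A^T lambda = 0.
Primal feasibility: A x = b.

This gives the KKT block system:
  [ Q   A^T ] [ x     ]   [-c ]
  [ A    0  ] [ lambda ] = [ b ]

Solving the linear system:
  x*      = (0, 0.875, 3)
  lambda* = (-11.5833, -12.25)
  f(x*)   = 32.875

x* = (0, 0.875, 3), lambda* = (-11.5833, -12.25)


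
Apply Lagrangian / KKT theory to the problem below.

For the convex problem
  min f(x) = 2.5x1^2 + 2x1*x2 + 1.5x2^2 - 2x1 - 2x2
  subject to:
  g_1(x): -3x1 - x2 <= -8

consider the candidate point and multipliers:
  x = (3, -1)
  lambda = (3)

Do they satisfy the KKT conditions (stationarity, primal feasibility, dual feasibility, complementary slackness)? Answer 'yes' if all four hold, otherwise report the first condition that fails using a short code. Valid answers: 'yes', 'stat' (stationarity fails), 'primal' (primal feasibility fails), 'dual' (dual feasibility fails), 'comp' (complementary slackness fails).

Gradient of f: grad f(x) = Q x + c = (11, 1)
Constraint values g_i(x) = a_i^T x - b_i:
  g_1((3, -1)) = 0
Stationarity residual: grad f(x) + sum_i lambda_i a_i = (2, -2)
  -> stationarity FAILS
Primal feasibility (all g_i <= 0): OK
Dual feasibility (all lambda_i >= 0): OK
Complementary slackness (lambda_i * g_i(x) = 0 for all i): OK

Verdict: the first failing condition is stationarity -> stat.

stat


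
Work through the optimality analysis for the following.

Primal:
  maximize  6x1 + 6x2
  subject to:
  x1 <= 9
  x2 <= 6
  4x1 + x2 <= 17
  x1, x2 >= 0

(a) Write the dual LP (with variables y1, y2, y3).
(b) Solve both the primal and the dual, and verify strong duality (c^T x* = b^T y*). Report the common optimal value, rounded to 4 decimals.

The standard primal-dual pair for 'max c^T x s.t. A x <= b, x >= 0' is:
  Dual:  min b^T y  s.t.  A^T y >= c,  y >= 0.

So the dual LP is:
  minimize  9y1 + 6y2 + 17y3
  subject to:
    y1 + 4y3 >= 6
    y2 + y3 >= 6
    y1, y2, y3 >= 0

Solving the primal: x* = (2.75, 6).
  primal value c^T x* = 52.5.
Solving the dual: y* = (0, 4.5, 1.5).
  dual value b^T y* = 52.5.
Strong duality: c^T x* = b^T y*. Confirmed.

52.5


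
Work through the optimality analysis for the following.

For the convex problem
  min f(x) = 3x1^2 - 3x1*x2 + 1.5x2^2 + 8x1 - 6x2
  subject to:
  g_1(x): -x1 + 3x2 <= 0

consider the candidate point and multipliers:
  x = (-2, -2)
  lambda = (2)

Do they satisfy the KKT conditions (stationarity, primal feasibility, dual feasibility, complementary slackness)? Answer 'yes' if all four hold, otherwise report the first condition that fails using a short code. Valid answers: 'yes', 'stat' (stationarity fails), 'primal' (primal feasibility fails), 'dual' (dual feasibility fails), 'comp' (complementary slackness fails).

Gradient of f: grad f(x) = Q x + c = (2, -6)
Constraint values g_i(x) = a_i^T x - b_i:
  g_1((-2, -2)) = -4
Stationarity residual: grad f(x) + sum_i lambda_i a_i = (0, 0)
  -> stationarity OK
Primal feasibility (all g_i <= 0): OK
Dual feasibility (all lambda_i >= 0): OK
Complementary slackness (lambda_i * g_i(x) = 0 for all i): FAILS

Verdict: the first failing condition is complementary_slackness -> comp.

comp


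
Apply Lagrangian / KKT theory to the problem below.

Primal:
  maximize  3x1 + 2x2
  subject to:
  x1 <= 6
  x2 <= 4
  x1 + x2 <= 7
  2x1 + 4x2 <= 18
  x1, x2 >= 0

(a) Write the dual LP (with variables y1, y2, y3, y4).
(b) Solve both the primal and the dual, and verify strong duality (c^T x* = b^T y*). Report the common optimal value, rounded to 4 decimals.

The standard primal-dual pair for 'max c^T x s.t. A x <= b, x >= 0' is:
  Dual:  min b^T y  s.t.  A^T y >= c,  y >= 0.

So the dual LP is:
  minimize  6y1 + 4y2 + 7y3 + 18y4
  subject to:
    y1 + y3 + 2y4 >= 3
    y2 + y3 + 4y4 >= 2
    y1, y2, y3, y4 >= 0

Solving the primal: x* = (6, 1).
  primal value c^T x* = 20.
Solving the dual: y* = (1, 0, 2, 0).
  dual value b^T y* = 20.
Strong duality: c^T x* = b^T y*. Confirmed.

20


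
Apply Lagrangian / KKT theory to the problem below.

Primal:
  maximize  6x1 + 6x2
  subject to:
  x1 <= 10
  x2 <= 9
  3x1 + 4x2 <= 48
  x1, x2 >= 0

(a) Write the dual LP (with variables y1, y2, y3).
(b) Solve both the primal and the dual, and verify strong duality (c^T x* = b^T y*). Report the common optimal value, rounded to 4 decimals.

The standard primal-dual pair for 'max c^T x s.t. A x <= b, x >= 0' is:
  Dual:  min b^T y  s.t.  A^T y >= c,  y >= 0.

So the dual LP is:
  minimize  10y1 + 9y2 + 48y3
  subject to:
    y1 + 3y3 >= 6
    y2 + 4y3 >= 6
    y1, y2, y3 >= 0

Solving the primal: x* = (10, 4.5).
  primal value c^T x* = 87.
Solving the dual: y* = (1.5, 0, 1.5).
  dual value b^T y* = 87.
Strong duality: c^T x* = b^T y*. Confirmed.

87


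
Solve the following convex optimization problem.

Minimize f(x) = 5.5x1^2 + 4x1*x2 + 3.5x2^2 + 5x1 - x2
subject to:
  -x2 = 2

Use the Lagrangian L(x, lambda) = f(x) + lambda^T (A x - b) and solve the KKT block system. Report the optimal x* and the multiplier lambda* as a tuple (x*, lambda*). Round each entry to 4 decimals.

Form the Lagrangian:
  L(x, lambda) = (1/2) x^T Q x + c^T x + lambda^T (A x - b)
Stationarity (grad_x L = 0): Q x + c + A^T lambda = 0.
Primal feasibility: A x = b.

This gives the KKT block system:
  [ Q   A^T ] [ x     ]   [-c ]
  [ A    0  ] [ lambda ] = [ b ]

Solving the linear system:
  x*      = (0.2727, -2)
  lambda* = (-13.9091)
  f(x*)   = 15.5909

x* = (0.2727, -2), lambda* = (-13.9091)


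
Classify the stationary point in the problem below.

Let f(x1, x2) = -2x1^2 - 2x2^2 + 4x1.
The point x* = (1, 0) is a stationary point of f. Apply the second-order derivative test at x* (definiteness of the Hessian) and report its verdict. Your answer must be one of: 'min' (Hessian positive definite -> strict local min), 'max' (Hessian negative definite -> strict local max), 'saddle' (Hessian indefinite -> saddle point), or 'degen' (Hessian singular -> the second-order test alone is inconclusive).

Compute the Hessian H = grad^2 f:
  H = [[-4, 0], [0, -4]]
Verify stationarity: grad f(x*) = H x* + g = (0, 0).
Eigenvalues of H: -4, -4.
Both eigenvalues < 0, so H is negative definite -> x* is a strict local max.

max


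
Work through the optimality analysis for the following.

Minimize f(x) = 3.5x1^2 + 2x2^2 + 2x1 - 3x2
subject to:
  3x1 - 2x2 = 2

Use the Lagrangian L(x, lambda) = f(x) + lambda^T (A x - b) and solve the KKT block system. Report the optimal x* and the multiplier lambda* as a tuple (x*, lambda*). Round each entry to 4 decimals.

Form the Lagrangian:
  L(x, lambda) = (1/2) x^T Q x + c^T x + lambda^T (A x - b)
Stationarity (grad_x L = 0): Q x + c + A^T lambda = 0.
Primal feasibility: A x = b.

This gives the KKT block system:
  [ Q   A^T ] [ x     ]   [-c ]
  [ A    0  ] [ lambda ] = [ b ]

Solving the linear system:
  x*      = (0.5313, -0.2031)
  lambda* = (-1.9063)
  f(x*)   = 2.7422

x* = (0.5313, -0.2031), lambda* = (-1.9063)


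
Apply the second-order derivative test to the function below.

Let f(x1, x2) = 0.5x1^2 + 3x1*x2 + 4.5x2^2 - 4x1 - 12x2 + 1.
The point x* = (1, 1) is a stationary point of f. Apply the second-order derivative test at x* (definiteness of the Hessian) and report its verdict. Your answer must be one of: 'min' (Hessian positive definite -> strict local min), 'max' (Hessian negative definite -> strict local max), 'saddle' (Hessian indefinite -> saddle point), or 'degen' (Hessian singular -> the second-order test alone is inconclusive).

Compute the Hessian H = grad^2 f:
  H = [[1, 3], [3, 9]]
Verify stationarity: grad f(x*) = H x* + g = (0, 0).
Eigenvalues of H: 0, 10.
H has a zero eigenvalue (singular; positive semidefinite but not definite), so H is neither positive definite, negative definite, nor indefinite. The second-order test alone is inconclusive -> degen.
(Indeed, f is constant along the null direction of H through x*, so x* is not a strict local extremum.)

degen


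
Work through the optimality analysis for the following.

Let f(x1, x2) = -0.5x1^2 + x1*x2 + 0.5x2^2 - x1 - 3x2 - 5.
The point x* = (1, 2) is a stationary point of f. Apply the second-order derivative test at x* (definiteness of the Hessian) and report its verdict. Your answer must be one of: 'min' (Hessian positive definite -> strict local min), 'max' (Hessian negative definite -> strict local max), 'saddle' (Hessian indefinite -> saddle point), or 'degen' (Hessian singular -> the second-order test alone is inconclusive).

Compute the Hessian H = grad^2 f:
  H = [[-1, 1], [1, 1]]
Verify stationarity: grad f(x*) = H x* + g = (0, 0).
Eigenvalues of H: -1.4142, 1.4142.
Eigenvalues have mixed signs, so H is indefinite -> x* is a saddle point.

saddle


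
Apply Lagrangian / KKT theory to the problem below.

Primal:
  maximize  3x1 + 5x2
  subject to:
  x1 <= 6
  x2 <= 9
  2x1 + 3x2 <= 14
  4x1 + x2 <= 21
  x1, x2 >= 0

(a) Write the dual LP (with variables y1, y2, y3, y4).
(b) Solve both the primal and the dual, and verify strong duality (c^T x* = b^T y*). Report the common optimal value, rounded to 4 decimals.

The standard primal-dual pair for 'max c^T x s.t. A x <= b, x >= 0' is:
  Dual:  min b^T y  s.t.  A^T y >= c,  y >= 0.

So the dual LP is:
  minimize  6y1 + 9y2 + 14y3 + 21y4
  subject to:
    y1 + 2y3 + 4y4 >= 3
    y2 + 3y3 + y4 >= 5
    y1, y2, y3, y4 >= 0

Solving the primal: x* = (0, 4.6667).
  primal value c^T x* = 23.3333.
Solving the dual: y* = (0, 0, 1.6667, 0).
  dual value b^T y* = 23.3333.
Strong duality: c^T x* = b^T y*. Confirmed.

23.3333


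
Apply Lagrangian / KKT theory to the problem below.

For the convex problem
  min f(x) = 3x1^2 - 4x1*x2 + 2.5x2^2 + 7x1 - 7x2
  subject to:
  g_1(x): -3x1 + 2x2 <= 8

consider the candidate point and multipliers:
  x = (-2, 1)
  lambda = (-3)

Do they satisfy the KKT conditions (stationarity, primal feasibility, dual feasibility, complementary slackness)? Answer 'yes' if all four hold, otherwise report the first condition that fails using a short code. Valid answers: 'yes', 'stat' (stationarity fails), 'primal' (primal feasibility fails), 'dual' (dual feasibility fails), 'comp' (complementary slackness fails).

Gradient of f: grad f(x) = Q x + c = (-9, 6)
Constraint values g_i(x) = a_i^T x - b_i:
  g_1((-2, 1)) = 0
Stationarity residual: grad f(x) + sum_i lambda_i a_i = (0, 0)
  -> stationarity OK
Primal feasibility (all g_i <= 0): OK
Dual feasibility (all lambda_i >= 0): FAILS
Complementary slackness (lambda_i * g_i(x) = 0 for all i): OK

Verdict: the first failing condition is dual_feasibility -> dual.

dual
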